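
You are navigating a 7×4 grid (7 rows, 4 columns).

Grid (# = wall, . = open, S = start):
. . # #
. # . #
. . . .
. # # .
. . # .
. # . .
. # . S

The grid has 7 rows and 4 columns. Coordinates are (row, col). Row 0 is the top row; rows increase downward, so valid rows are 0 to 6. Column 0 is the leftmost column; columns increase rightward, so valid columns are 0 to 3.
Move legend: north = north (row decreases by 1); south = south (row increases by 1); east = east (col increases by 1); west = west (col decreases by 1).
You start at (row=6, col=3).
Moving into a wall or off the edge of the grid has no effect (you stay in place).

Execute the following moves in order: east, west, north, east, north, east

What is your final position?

Start: (row=6, col=3)
  east (east): blocked, stay at (row=6, col=3)
  west (west): (row=6, col=3) -> (row=6, col=2)
  north (north): (row=6, col=2) -> (row=5, col=2)
  east (east): (row=5, col=2) -> (row=5, col=3)
  north (north): (row=5, col=3) -> (row=4, col=3)
  east (east): blocked, stay at (row=4, col=3)
Final: (row=4, col=3)

Answer: Final position: (row=4, col=3)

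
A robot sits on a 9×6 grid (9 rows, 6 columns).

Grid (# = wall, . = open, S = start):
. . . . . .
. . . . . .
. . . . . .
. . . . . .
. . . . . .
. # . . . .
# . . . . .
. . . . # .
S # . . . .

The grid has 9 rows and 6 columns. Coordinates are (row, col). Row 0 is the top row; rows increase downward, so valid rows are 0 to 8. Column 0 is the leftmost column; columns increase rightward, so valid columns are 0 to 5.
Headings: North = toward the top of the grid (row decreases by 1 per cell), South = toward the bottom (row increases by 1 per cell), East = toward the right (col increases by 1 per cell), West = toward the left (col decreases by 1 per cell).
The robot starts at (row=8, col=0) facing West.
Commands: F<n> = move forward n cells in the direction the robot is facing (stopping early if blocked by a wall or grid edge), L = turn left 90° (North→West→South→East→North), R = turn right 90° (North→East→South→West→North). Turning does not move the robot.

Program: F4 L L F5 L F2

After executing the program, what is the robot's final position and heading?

Answer: Final position: (row=7, col=0), facing North

Derivation:
Start: (row=8, col=0), facing West
  F4: move forward 0/4 (blocked), now at (row=8, col=0)
  L: turn left, now facing South
  L: turn left, now facing East
  F5: move forward 0/5 (blocked), now at (row=8, col=0)
  L: turn left, now facing North
  F2: move forward 1/2 (blocked), now at (row=7, col=0)
Final: (row=7, col=0), facing North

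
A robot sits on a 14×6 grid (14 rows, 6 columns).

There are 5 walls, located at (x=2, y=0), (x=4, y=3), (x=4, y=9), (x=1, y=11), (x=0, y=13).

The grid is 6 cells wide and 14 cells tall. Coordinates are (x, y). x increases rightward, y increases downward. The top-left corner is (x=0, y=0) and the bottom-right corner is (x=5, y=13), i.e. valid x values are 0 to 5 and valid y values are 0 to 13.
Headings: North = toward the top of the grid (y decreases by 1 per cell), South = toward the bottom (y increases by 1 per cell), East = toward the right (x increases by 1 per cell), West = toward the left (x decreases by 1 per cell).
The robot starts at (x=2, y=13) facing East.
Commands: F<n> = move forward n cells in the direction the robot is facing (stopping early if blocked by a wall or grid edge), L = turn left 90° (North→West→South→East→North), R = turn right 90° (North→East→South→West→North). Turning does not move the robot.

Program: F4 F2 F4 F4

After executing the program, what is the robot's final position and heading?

Answer: Final position: (x=5, y=13), facing East

Derivation:
Start: (x=2, y=13), facing East
  F4: move forward 3/4 (blocked), now at (x=5, y=13)
  F2: move forward 0/2 (blocked), now at (x=5, y=13)
  F4: move forward 0/4 (blocked), now at (x=5, y=13)
  F4: move forward 0/4 (blocked), now at (x=5, y=13)
Final: (x=5, y=13), facing East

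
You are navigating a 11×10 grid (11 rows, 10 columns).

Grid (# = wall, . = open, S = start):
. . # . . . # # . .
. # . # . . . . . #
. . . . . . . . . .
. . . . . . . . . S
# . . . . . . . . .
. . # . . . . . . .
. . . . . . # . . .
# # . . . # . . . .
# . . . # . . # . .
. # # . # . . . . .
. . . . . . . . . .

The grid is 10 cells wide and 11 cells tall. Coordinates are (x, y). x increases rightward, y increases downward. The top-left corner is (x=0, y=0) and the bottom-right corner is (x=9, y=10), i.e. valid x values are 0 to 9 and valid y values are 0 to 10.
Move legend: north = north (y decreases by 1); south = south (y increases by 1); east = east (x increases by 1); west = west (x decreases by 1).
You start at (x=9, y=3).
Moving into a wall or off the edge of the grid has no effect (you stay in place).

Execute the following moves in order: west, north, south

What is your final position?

Answer: Final position: (x=8, y=3)

Derivation:
Start: (x=9, y=3)
  west (west): (x=9, y=3) -> (x=8, y=3)
  north (north): (x=8, y=3) -> (x=8, y=2)
  south (south): (x=8, y=2) -> (x=8, y=3)
Final: (x=8, y=3)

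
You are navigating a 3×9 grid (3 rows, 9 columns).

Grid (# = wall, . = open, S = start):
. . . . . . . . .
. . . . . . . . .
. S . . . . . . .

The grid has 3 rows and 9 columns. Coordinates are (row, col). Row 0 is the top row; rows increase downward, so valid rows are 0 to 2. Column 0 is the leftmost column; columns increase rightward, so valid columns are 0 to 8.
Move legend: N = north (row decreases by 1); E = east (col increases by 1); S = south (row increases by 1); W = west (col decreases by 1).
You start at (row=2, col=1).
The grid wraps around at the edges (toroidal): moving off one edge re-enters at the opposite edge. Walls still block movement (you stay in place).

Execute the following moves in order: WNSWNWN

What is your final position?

Start: (row=2, col=1)
  W (west): (row=2, col=1) -> (row=2, col=0)
  N (north): (row=2, col=0) -> (row=1, col=0)
  S (south): (row=1, col=0) -> (row=2, col=0)
  W (west): (row=2, col=0) -> (row=2, col=8)
  N (north): (row=2, col=8) -> (row=1, col=8)
  W (west): (row=1, col=8) -> (row=1, col=7)
  N (north): (row=1, col=7) -> (row=0, col=7)
Final: (row=0, col=7)

Answer: Final position: (row=0, col=7)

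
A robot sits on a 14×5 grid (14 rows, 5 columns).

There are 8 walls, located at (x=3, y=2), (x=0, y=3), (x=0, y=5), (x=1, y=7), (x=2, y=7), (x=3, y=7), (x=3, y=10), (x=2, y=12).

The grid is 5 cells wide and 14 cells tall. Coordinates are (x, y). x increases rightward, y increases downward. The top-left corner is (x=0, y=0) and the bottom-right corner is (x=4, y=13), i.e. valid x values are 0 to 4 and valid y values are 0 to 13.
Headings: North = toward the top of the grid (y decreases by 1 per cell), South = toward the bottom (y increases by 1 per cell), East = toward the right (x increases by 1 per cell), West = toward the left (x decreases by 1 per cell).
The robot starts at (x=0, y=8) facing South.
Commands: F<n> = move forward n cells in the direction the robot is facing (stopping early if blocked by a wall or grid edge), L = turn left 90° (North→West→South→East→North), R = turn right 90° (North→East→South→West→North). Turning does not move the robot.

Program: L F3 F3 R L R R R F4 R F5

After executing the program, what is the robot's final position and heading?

Start: (x=0, y=8), facing South
  L: turn left, now facing East
  F3: move forward 3, now at (x=3, y=8)
  F3: move forward 1/3 (blocked), now at (x=4, y=8)
  R: turn right, now facing South
  L: turn left, now facing East
  R: turn right, now facing South
  R: turn right, now facing West
  R: turn right, now facing North
  F4: move forward 4, now at (x=4, y=4)
  R: turn right, now facing East
  F5: move forward 0/5 (blocked), now at (x=4, y=4)
Final: (x=4, y=4), facing East

Answer: Final position: (x=4, y=4), facing East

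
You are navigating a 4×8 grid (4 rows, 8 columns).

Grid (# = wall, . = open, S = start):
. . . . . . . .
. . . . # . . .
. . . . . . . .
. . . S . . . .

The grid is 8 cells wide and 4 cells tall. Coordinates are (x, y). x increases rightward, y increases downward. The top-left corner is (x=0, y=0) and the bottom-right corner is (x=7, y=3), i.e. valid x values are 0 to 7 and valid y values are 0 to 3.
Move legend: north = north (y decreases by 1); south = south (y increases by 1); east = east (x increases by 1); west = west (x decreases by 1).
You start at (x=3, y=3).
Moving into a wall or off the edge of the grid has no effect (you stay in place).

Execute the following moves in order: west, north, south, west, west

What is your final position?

Answer: Final position: (x=0, y=3)

Derivation:
Start: (x=3, y=3)
  west (west): (x=3, y=3) -> (x=2, y=3)
  north (north): (x=2, y=3) -> (x=2, y=2)
  south (south): (x=2, y=2) -> (x=2, y=3)
  west (west): (x=2, y=3) -> (x=1, y=3)
  west (west): (x=1, y=3) -> (x=0, y=3)
Final: (x=0, y=3)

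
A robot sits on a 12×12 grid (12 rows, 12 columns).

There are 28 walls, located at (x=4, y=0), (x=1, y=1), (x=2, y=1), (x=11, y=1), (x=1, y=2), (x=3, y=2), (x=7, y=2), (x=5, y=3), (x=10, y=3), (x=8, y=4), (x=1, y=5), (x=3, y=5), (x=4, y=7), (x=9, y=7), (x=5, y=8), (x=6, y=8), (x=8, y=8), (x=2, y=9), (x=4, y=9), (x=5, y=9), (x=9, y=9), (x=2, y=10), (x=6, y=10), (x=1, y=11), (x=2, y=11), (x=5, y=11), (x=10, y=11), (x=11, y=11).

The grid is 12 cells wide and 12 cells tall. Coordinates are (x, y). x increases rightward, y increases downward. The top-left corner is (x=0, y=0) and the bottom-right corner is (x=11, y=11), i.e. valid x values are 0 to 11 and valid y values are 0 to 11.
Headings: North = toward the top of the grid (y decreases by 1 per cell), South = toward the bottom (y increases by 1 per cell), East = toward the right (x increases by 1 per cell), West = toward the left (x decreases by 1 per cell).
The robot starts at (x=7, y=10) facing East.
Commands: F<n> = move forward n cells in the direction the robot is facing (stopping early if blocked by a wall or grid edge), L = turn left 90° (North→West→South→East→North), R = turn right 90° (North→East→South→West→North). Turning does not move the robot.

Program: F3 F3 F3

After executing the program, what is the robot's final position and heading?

Answer: Final position: (x=11, y=10), facing East

Derivation:
Start: (x=7, y=10), facing East
  F3: move forward 3, now at (x=10, y=10)
  F3: move forward 1/3 (blocked), now at (x=11, y=10)
  F3: move forward 0/3 (blocked), now at (x=11, y=10)
Final: (x=11, y=10), facing East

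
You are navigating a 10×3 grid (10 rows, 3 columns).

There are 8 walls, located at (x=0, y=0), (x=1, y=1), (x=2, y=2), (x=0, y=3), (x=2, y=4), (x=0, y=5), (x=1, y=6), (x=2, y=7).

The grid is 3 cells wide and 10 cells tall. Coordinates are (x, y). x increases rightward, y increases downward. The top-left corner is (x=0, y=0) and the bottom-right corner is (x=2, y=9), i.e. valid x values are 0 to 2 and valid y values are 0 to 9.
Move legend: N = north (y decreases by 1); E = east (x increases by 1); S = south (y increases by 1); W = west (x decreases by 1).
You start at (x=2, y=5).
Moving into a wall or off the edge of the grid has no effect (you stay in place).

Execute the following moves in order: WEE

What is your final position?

Answer: Final position: (x=2, y=5)

Derivation:
Start: (x=2, y=5)
  W (west): (x=2, y=5) -> (x=1, y=5)
  E (east): (x=1, y=5) -> (x=2, y=5)
  E (east): blocked, stay at (x=2, y=5)
Final: (x=2, y=5)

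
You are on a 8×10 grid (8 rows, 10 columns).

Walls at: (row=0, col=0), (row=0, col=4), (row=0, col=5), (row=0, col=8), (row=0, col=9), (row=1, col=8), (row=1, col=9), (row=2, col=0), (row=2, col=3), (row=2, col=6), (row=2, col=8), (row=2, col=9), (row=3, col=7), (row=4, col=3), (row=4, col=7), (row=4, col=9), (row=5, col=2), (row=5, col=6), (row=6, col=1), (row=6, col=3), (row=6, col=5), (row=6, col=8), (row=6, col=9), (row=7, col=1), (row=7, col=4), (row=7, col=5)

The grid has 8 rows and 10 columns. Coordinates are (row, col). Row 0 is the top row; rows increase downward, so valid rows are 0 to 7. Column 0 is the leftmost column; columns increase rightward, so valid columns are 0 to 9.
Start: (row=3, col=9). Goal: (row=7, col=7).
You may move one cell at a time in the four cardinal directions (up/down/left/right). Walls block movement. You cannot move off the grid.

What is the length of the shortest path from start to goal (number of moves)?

BFS from (row=3, col=9) until reaching (row=7, col=7):
  Distance 0: (row=3, col=9)
  Distance 1: (row=3, col=8)
  Distance 2: (row=4, col=8)
  Distance 3: (row=5, col=8)
  Distance 4: (row=5, col=7), (row=5, col=9)
  Distance 5: (row=6, col=7)
  Distance 6: (row=6, col=6), (row=7, col=7)  <- goal reached here
One shortest path (6 moves): (row=3, col=9) -> (row=3, col=8) -> (row=4, col=8) -> (row=5, col=8) -> (row=5, col=7) -> (row=6, col=7) -> (row=7, col=7)

Answer: Shortest path length: 6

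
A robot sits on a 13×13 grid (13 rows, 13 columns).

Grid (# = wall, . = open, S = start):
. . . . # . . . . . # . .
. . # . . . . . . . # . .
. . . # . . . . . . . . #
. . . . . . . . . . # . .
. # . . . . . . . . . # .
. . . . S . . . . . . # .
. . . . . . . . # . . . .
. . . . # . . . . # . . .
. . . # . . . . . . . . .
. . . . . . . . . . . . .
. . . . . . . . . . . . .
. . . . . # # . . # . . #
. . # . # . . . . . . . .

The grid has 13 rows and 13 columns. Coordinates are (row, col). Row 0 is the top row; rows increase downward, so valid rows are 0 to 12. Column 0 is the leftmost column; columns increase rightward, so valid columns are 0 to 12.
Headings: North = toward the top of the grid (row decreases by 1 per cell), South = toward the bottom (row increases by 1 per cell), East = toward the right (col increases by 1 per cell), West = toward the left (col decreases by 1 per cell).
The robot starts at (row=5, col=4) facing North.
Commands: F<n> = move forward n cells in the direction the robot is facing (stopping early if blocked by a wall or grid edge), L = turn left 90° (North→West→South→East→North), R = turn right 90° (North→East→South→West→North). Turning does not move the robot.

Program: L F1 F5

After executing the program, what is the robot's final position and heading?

Start: (row=5, col=4), facing North
  L: turn left, now facing West
  F1: move forward 1, now at (row=5, col=3)
  F5: move forward 3/5 (blocked), now at (row=5, col=0)
Final: (row=5, col=0), facing West

Answer: Final position: (row=5, col=0), facing West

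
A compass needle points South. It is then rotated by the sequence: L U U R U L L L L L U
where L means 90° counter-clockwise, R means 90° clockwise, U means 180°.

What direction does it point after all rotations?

Start: South
  L (left (90° counter-clockwise)) -> East
  U (U-turn (180°)) -> West
  U (U-turn (180°)) -> East
  R (right (90° clockwise)) -> South
  U (U-turn (180°)) -> North
  L (left (90° counter-clockwise)) -> West
  L (left (90° counter-clockwise)) -> South
  L (left (90° counter-clockwise)) -> East
  L (left (90° counter-clockwise)) -> North
  L (left (90° counter-clockwise)) -> West
  U (U-turn (180°)) -> East
Final: East

Answer: Final heading: East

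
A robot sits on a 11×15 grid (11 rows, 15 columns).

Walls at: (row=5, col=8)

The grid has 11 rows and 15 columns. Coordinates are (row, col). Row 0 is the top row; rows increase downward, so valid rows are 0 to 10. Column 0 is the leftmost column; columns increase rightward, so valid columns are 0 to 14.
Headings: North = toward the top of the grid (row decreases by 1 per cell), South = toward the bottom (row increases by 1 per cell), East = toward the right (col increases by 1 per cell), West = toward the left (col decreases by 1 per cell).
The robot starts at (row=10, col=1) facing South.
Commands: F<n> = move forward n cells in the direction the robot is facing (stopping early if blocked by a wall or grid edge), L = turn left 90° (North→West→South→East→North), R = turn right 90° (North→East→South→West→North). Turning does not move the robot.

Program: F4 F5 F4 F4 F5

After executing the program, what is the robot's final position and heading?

Answer: Final position: (row=10, col=1), facing South

Derivation:
Start: (row=10, col=1), facing South
  F4: move forward 0/4 (blocked), now at (row=10, col=1)
  F5: move forward 0/5 (blocked), now at (row=10, col=1)
  F4: move forward 0/4 (blocked), now at (row=10, col=1)
  F4: move forward 0/4 (blocked), now at (row=10, col=1)
  F5: move forward 0/5 (blocked), now at (row=10, col=1)
Final: (row=10, col=1), facing South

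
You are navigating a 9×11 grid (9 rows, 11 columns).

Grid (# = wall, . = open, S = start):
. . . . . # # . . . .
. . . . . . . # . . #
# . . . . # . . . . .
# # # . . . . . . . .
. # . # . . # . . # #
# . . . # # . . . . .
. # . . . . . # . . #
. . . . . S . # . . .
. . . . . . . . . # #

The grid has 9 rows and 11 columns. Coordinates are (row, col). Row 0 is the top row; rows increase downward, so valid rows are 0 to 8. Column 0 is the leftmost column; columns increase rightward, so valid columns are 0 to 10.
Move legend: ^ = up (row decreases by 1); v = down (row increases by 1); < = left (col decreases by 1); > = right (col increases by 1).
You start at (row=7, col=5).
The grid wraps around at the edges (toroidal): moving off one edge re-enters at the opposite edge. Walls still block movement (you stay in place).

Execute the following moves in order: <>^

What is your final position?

Start: (row=7, col=5)
  < (left): (row=7, col=5) -> (row=7, col=4)
  > (right): (row=7, col=4) -> (row=7, col=5)
  ^ (up): (row=7, col=5) -> (row=6, col=5)
Final: (row=6, col=5)

Answer: Final position: (row=6, col=5)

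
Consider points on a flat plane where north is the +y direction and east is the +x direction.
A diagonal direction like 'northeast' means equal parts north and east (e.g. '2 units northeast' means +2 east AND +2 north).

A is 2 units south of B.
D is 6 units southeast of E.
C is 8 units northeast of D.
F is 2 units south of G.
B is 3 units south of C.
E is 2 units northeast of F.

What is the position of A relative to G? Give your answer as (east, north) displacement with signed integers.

Place G at the origin (east=0, north=0).
  F is 2 units south of G: delta (east=+0, north=-2); F at (east=0, north=-2).
  E is 2 units northeast of F: delta (east=+2, north=+2); E at (east=2, north=0).
  D is 6 units southeast of E: delta (east=+6, north=-6); D at (east=8, north=-6).
  C is 8 units northeast of D: delta (east=+8, north=+8); C at (east=16, north=2).
  B is 3 units south of C: delta (east=+0, north=-3); B at (east=16, north=-1).
  A is 2 units south of B: delta (east=+0, north=-2); A at (east=16, north=-3).
Therefore A relative to G: (east=16, north=-3).

Answer: A is at (east=16, north=-3) relative to G.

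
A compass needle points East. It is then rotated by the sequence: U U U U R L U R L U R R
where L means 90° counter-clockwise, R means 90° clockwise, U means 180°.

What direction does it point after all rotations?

Start: East
  U (U-turn (180°)) -> West
  U (U-turn (180°)) -> East
  U (U-turn (180°)) -> West
  U (U-turn (180°)) -> East
  R (right (90° clockwise)) -> South
  L (left (90° counter-clockwise)) -> East
  U (U-turn (180°)) -> West
  R (right (90° clockwise)) -> North
  L (left (90° counter-clockwise)) -> West
  U (U-turn (180°)) -> East
  R (right (90° clockwise)) -> South
  R (right (90° clockwise)) -> West
Final: West

Answer: Final heading: West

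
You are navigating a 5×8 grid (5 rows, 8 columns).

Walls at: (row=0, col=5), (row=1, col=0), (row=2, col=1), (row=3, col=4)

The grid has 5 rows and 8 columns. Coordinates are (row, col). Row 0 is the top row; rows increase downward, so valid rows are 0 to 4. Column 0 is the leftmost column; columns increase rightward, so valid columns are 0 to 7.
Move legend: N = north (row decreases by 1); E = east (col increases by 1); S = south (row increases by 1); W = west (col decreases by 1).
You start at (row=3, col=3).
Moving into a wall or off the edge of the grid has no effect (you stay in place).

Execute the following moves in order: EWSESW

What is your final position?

Start: (row=3, col=3)
  E (east): blocked, stay at (row=3, col=3)
  W (west): (row=3, col=3) -> (row=3, col=2)
  S (south): (row=3, col=2) -> (row=4, col=2)
  E (east): (row=4, col=2) -> (row=4, col=3)
  S (south): blocked, stay at (row=4, col=3)
  W (west): (row=4, col=3) -> (row=4, col=2)
Final: (row=4, col=2)

Answer: Final position: (row=4, col=2)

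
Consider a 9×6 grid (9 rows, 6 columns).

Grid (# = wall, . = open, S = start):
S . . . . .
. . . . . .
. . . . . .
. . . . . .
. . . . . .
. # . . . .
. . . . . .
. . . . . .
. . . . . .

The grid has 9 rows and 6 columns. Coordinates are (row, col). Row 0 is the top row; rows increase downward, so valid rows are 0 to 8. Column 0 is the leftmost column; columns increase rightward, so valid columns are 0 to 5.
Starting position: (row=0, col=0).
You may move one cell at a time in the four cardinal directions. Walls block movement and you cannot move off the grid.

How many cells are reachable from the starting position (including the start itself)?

BFS flood-fill from (row=0, col=0):
  Distance 0: (row=0, col=0)
  Distance 1: (row=0, col=1), (row=1, col=0)
  Distance 2: (row=0, col=2), (row=1, col=1), (row=2, col=0)
  Distance 3: (row=0, col=3), (row=1, col=2), (row=2, col=1), (row=3, col=0)
  Distance 4: (row=0, col=4), (row=1, col=3), (row=2, col=2), (row=3, col=1), (row=4, col=0)
  Distance 5: (row=0, col=5), (row=1, col=4), (row=2, col=3), (row=3, col=2), (row=4, col=1), (row=5, col=0)
  Distance 6: (row=1, col=5), (row=2, col=4), (row=3, col=3), (row=4, col=2), (row=6, col=0)
  Distance 7: (row=2, col=5), (row=3, col=4), (row=4, col=3), (row=5, col=2), (row=6, col=1), (row=7, col=0)
  Distance 8: (row=3, col=5), (row=4, col=4), (row=5, col=3), (row=6, col=2), (row=7, col=1), (row=8, col=0)
  Distance 9: (row=4, col=5), (row=5, col=4), (row=6, col=3), (row=7, col=2), (row=8, col=1)
  Distance 10: (row=5, col=5), (row=6, col=4), (row=7, col=3), (row=8, col=2)
  Distance 11: (row=6, col=5), (row=7, col=4), (row=8, col=3)
  Distance 12: (row=7, col=5), (row=8, col=4)
  Distance 13: (row=8, col=5)
Total reachable: 53 (grid has 53 open cells total)

Answer: Reachable cells: 53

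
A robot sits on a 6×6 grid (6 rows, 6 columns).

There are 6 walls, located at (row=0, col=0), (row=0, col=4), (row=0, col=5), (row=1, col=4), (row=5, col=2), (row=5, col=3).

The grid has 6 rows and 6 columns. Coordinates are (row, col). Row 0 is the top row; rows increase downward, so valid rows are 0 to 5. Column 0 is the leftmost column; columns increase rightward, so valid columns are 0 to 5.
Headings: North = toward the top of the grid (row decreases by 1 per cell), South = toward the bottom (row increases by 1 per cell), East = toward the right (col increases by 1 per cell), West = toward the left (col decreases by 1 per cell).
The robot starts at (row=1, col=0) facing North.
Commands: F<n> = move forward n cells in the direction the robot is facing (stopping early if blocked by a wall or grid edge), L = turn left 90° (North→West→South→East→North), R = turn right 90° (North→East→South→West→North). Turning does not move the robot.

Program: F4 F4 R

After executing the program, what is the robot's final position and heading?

Start: (row=1, col=0), facing North
  F4: move forward 0/4 (blocked), now at (row=1, col=0)
  F4: move forward 0/4 (blocked), now at (row=1, col=0)
  R: turn right, now facing East
Final: (row=1, col=0), facing East

Answer: Final position: (row=1, col=0), facing East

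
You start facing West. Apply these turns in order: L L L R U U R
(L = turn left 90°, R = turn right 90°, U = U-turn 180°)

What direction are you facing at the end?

Start: West
  L (left (90° counter-clockwise)) -> South
  L (left (90° counter-clockwise)) -> East
  L (left (90° counter-clockwise)) -> North
  R (right (90° clockwise)) -> East
  U (U-turn (180°)) -> West
  U (U-turn (180°)) -> East
  R (right (90° clockwise)) -> South
Final: South

Answer: Final heading: South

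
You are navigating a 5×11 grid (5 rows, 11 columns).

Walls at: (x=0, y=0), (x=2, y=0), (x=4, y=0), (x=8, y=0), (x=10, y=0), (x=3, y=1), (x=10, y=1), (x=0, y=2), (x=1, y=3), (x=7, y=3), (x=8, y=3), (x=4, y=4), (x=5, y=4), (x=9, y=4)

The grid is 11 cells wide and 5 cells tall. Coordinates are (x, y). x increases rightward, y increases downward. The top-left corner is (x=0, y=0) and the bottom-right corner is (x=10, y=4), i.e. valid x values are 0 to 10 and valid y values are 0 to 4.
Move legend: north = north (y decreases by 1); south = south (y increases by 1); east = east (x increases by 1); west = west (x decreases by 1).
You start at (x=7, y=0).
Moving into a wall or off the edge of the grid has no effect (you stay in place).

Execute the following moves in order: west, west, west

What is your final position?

Start: (x=7, y=0)
  west (west): (x=7, y=0) -> (x=6, y=0)
  west (west): (x=6, y=0) -> (x=5, y=0)
  west (west): blocked, stay at (x=5, y=0)
Final: (x=5, y=0)

Answer: Final position: (x=5, y=0)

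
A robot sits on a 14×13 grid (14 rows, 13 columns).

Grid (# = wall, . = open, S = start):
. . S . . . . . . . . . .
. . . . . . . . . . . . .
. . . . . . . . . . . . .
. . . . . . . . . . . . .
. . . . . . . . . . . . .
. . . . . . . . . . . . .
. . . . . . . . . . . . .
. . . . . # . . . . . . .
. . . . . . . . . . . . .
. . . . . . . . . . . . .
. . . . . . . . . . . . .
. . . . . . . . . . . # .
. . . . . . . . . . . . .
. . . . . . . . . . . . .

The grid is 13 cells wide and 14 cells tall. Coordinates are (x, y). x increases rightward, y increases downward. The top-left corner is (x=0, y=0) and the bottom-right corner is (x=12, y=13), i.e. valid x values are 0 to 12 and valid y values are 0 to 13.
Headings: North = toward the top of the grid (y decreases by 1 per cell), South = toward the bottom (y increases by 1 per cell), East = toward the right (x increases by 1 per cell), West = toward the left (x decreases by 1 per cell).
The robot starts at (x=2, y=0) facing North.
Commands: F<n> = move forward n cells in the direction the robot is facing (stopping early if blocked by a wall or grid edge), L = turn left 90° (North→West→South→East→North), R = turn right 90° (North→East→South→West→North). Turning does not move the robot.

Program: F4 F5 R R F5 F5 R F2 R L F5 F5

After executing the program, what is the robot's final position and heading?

Answer: Final position: (x=0, y=10), facing West

Derivation:
Start: (x=2, y=0), facing North
  F4: move forward 0/4 (blocked), now at (x=2, y=0)
  F5: move forward 0/5 (blocked), now at (x=2, y=0)
  R: turn right, now facing East
  R: turn right, now facing South
  F5: move forward 5, now at (x=2, y=5)
  F5: move forward 5, now at (x=2, y=10)
  R: turn right, now facing West
  F2: move forward 2, now at (x=0, y=10)
  R: turn right, now facing North
  L: turn left, now facing West
  F5: move forward 0/5 (blocked), now at (x=0, y=10)
  F5: move forward 0/5 (blocked), now at (x=0, y=10)
Final: (x=0, y=10), facing West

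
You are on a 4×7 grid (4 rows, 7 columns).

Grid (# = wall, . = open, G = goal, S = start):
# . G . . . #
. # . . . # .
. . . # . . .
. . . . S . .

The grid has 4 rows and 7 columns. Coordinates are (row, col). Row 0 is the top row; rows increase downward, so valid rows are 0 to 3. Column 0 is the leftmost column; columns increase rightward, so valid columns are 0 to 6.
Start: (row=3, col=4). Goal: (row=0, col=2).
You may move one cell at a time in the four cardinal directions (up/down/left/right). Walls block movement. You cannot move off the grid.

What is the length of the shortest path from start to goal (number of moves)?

Answer: Shortest path length: 5

Derivation:
BFS from (row=3, col=4) until reaching (row=0, col=2):
  Distance 0: (row=3, col=4)
  Distance 1: (row=2, col=4), (row=3, col=3), (row=3, col=5)
  Distance 2: (row=1, col=4), (row=2, col=5), (row=3, col=2), (row=3, col=6)
  Distance 3: (row=0, col=4), (row=1, col=3), (row=2, col=2), (row=2, col=6), (row=3, col=1)
  Distance 4: (row=0, col=3), (row=0, col=5), (row=1, col=2), (row=1, col=6), (row=2, col=1), (row=3, col=0)
  Distance 5: (row=0, col=2), (row=2, col=0)  <- goal reached here
One shortest path (5 moves): (row=3, col=4) -> (row=3, col=3) -> (row=3, col=2) -> (row=2, col=2) -> (row=1, col=2) -> (row=0, col=2)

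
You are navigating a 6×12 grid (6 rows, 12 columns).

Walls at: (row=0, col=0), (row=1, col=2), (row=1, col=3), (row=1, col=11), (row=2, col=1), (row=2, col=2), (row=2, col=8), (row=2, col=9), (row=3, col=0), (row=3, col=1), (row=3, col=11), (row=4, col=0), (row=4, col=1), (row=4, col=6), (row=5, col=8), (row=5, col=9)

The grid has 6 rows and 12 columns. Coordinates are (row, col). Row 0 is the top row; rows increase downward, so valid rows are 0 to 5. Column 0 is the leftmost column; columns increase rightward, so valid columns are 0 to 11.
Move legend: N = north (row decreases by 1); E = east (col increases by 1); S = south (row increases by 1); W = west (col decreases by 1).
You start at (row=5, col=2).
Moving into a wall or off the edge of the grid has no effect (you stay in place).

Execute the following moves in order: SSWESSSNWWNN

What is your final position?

Start: (row=5, col=2)
  S (south): blocked, stay at (row=5, col=2)
  S (south): blocked, stay at (row=5, col=2)
  W (west): (row=5, col=2) -> (row=5, col=1)
  E (east): (row=5, col=1) -> (row=5, col=2)
  [×3]S (south): blocked, stay at (row=5, col=2)
  N (north): (row=5, col=2) -> (row=4, col=2)
  W (west): blocked, stay at (row=4, col=2)
  W (west): blocked, stay at (row=4, col=2)
  N (north): (row=4, col=2) -> (row=3, col=2)
  N (north): blocked, stay at (row=3, col=2)
Final: (row=3, col=2)

Answer: Final position: (row=3, col=2)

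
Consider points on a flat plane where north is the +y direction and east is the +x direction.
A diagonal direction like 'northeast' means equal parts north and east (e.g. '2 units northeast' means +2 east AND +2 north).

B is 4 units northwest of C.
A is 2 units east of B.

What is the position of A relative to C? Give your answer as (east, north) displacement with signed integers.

Answer: A is at (east=-2, north=4) relative to C.

Derivation:
Place C at the origin (east=0, north=0).
  B is 4 units northwest of C: delta (east=-4, north=+4); B at (east=-4, north=4).
  A is 2 units east of B: delta (east=+2, north=+0); A at (east=-2, north=4).
Therefore A relative to C: (east=-2, north=4).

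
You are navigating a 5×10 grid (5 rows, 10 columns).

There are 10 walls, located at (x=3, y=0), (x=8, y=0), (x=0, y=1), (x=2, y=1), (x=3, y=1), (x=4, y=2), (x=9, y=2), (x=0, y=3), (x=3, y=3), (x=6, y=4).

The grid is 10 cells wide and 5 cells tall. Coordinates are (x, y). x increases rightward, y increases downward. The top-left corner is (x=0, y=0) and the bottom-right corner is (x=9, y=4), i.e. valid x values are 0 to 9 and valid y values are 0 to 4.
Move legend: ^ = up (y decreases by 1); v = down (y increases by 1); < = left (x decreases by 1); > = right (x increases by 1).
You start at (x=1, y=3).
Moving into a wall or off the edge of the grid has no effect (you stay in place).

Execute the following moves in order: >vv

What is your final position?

Answer: Final position: (x=2, y=4)

Derivation:
Start: (x=1, y=3)
  > (right): (x=1, y=3) -> (x=2, y=3)
  v (down): (x=2, y=3) -> (x=2, y=4)
  v (down): blocked, stay at (x=2, y=4)
Final: (x=2, y=4)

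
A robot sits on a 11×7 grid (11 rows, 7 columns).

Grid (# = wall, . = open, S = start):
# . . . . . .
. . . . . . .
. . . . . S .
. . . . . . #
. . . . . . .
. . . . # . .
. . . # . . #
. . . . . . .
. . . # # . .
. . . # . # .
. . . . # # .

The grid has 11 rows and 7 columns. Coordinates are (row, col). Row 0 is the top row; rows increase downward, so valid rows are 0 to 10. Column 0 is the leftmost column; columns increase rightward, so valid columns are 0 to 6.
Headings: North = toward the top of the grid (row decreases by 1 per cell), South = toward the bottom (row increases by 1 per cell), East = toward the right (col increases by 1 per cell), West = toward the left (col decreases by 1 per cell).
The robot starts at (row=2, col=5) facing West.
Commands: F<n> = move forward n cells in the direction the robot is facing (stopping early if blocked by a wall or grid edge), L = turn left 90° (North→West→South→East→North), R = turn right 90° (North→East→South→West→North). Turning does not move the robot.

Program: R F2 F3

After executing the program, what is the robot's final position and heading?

Answer: Final position: (row=0, col=5), facing North

Derivation:
Start: (row=2, col=5), facing West
  R: turn right, now facing North
  F2: move forward 2, now at (row=0, col=5)
  F3: move forward 0/3 (blocked), now at (row=0, col=5)
Final: (row=0, col=5), facing North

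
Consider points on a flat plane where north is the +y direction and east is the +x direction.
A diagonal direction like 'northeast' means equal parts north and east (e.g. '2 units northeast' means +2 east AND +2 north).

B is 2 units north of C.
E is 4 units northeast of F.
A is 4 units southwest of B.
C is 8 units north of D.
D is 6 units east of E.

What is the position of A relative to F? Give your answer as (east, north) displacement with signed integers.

Place F at the origin (east=0, north=0).
  E is 4 units northeast of F: delta (east=+4, north=+4); E at (east=4, north=4).
  D is 6 units east of E: delta (east=+6, north=+0); D at (east=10, north=4).
  C is 8 units north of D: delta (east=+0, north=+8); C at (east=10, north=12).
  B is 2 units north of C: delta (east=+0, north=+2); B at (east=10, north=14).
  A is 4 units southwest of B: delta (east=-4, north=-4); A at (east=6, north=10).
Therefore A relative to F: (east=6, north=10).

Answer: A is at (east=6, north=10) relative to F.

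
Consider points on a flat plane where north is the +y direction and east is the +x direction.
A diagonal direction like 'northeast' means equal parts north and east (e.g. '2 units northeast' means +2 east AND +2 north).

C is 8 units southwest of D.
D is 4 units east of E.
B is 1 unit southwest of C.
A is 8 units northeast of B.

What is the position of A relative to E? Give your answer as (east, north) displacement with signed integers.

Answer: A is at (east=3, north=-1) relative to E.

Derivation:
Place E at the origin (east=0, north=0).
  D is 4 units east of E: delta (east=+4, north=+0); D at (east=4, north=0).
  C is 8 units southwest of D: delta (east=-8, north=-8); C at (east=-4, north=-8).
  B is 1 unit southwest of C: delta (east=-1, north=-1); B at (east=-5, north=-9).
  A is 8 units northeast of B: delta (east=+8, north=+8); A at (east=3, north=-1).
Therefore A relative to E: (east=3, north=-1).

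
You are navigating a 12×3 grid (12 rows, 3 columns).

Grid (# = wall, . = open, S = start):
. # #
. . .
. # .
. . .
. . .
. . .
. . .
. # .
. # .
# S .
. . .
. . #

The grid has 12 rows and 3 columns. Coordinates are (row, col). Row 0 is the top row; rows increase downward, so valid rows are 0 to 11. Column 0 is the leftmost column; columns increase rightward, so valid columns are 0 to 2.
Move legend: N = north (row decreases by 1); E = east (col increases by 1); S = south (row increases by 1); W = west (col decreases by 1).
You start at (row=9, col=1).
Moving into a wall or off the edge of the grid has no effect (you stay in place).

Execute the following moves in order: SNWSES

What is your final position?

Start: (row=9, col=1)
  S (south): (row=9, col=1) -> (row=10, col=1)
  N (north): (row=10, col=1) -> (row=9, col=1)
  W (west): blocked, stay at (row=9, col=1)
  S (south): (row=9, col=1) -> (row=10, col=1)
  E (east): (row=10, col=1) -> (row=10, col=2)
  S (south): blocked, stay at (row=10, col=2)
Final: (row=10, col=2)

Answer: Final position: (row=10, col=2)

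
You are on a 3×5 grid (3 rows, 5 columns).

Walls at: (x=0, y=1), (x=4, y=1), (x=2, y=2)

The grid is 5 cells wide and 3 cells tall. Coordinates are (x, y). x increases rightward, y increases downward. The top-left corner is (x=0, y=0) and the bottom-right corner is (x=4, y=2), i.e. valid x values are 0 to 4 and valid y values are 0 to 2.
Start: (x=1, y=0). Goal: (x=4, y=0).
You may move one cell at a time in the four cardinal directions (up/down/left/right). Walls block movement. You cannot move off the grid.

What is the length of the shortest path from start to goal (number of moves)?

BFS from (x=1, y=0) until reaching (x=4, y=0):
  Distance 0: (x=1, y=0)
  Distance 1: (x=0, y=0), (x=2, y=0), (x=1, y=1)
  Distance 2: (x=3, y=0), (x=2, y=1), (x=1, y=2)
  Distance 3: (x=4, y=0), (x=3, y=1), (x=0, y=2)  <- goal reached here
One shortest path (3 moves): (x=1, y=0) -> (x=2, y=0) -> (x=3, y=0) -> (x=4, y=0)

Answer: Shortest path length: 3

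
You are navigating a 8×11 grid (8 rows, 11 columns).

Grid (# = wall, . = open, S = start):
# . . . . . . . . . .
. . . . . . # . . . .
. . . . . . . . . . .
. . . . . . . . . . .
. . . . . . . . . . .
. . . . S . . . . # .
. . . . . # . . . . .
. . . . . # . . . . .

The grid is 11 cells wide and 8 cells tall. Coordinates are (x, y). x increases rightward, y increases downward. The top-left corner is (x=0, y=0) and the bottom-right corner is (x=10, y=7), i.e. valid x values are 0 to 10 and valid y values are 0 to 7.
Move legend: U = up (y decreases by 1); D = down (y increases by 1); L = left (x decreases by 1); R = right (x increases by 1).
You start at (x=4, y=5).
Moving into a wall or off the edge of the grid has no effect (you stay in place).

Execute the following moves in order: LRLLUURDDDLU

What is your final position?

Start: (x=4, y=5)
  L (left): (x=4, y=5) -> (x=3, y=5)
  R (right): (x=3, y=5) -> (x=4, y=5)
  L (left): (x=4, y=5) -> (x=3, y=5)
  L (left): (x=3, y=5) -> (x=2, y=5)
  U (up): (x=2, y=5) -> (x=2, y=4)
  U (up): (x=2, y=4) -> (x=2, y=3)
  R (right): (x=2, y=3) -> (x=3, y=3)
  D (down): (x=3, y=3) -> (x=3, y=4)
  D (down): (x=3, y=4) -> (x=3, y=5)
  D (down): (x=3, y=5) -> (x=3, y=6)
  L (left): (x=3, y=6) -> (x=2, y=6)
  U (up): (x=2, y=6) -> (x=2, y=5)
Final: (x=2, y=5)

Answer: Final position: (x=2, y=5)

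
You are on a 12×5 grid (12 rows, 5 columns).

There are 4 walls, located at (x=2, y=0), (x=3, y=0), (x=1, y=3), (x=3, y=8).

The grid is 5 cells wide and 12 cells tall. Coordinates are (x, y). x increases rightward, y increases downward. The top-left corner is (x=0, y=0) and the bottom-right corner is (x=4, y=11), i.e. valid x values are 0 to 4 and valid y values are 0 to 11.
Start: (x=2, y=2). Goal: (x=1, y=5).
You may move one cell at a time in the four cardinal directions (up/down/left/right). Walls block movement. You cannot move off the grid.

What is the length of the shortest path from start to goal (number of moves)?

Answer: Shortest path length: 4

Derivation:
BFS from (x=2, y=2) until reaching (x=1, y=5):
  Distance 0: (x=2, y=2)
  Distance 1: (x=2, y=1), (x=1, y=2), (x=3, y=2), (x=2, y=3)
  Distance 2: (x=1, y=1), (x=3, y=1), (x=0, y=2), (x=4, y=2), (x=3, y=3), (x=2, y=4)
  Distance 3: (x=1, y=0), (x=0, y=1), (x=4, y=1), (x=0, y=3), (x=4, y=3), (x=1, y=4), (x=3, y=4), (x=2, y=5)
  Distance 4: (x=0, y=0), (x=4, y=0), (x=0, y=4), (x=4, y=4), (x=1, y=5), (x=3, y=5), (x=2, y=6)  <- goal reached here
One shortest path (4 moves): (x=2, y=2) -> (x=2, y=3) -> (x=2, y=4) -> (x=1, y=4) -> (x=1, y=5)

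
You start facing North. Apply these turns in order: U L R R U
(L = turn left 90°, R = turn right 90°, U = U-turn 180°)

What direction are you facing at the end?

Answer: Final heading: East

Derivation:
Start: North
  U (U-turn (180°)) -> South
  L (left (90° counter-clockwise)) -> East
  R (right (90° clockwise)) -> South
  R (right (90° clockwise)) -> West
  U (U-turn (180°)) -> East
Final: East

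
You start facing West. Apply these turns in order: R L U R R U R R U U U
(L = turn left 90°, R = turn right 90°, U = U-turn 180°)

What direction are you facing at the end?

Start: West
  R (right (90° clockwise)) -> North
  L (left (90° counter-clockwise)) -> West
  U (U-turn (180°)) -> East
  R (right (90° clockwise)) -> South
  R (right (90° clockwise)) -> West
  U (U-turn (180°)) -> East
  R (right (90° clockwise)) -> South
  R (right (90° clockwise)) -> West
  U (U-turn (180°)) -> East
  U (U-turn (180°)) -> West
  U (U-turn (180°)) -> East
Final: East

Answer: Final heading: East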